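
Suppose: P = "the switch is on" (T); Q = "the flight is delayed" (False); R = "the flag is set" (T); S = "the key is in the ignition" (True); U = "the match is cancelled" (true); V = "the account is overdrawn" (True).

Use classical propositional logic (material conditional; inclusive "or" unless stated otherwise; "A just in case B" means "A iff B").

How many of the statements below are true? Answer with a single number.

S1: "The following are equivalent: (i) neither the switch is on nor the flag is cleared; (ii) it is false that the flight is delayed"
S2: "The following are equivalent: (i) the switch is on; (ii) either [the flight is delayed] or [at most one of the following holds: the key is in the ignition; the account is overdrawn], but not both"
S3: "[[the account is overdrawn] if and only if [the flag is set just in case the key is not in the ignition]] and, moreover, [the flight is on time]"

0

S1: In symbols: (P nor ~R) <-> ~Q

~R = ~T = F
P nor ~R = T nor F = F
~Q = ~F = T
(P nor ~R) <-> ~Q = F <-> T = F
Hence S1 is false.

S2: This is P <-> (Q xor (S nand V)).

S nand V = T nand T = F
Q xor (S nand V) = F xor F = F
P <-> (Q xor (S nand V)) = T <-> F = F
So S2 is false.

S3: In symbols: (V <-> (R <-> ~S)) & ~Q

~S = ~T = F
R <-> ~S = T <-> F = F
V <-> (R <-> ~S) = T <-> F = F
~Q = ~F = T
(V <-> (R <-> ~S)) & ~Q = F & T = F
Hence S3 is false.

Count: 0.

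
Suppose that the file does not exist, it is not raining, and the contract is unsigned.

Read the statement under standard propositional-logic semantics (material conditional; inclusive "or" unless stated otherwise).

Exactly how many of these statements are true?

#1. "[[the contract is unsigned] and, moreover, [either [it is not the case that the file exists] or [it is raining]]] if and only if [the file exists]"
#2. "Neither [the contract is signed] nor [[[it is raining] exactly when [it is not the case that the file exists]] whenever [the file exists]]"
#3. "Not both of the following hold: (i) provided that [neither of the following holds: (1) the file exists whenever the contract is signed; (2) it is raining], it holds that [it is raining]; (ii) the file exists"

Let R = "the contract is signed" (False), P = "the file exists" (False), Q = "it is raining" (False).

#1: This is (not R and (not P or Q)) iff P.

not R = not False = True
not P = not False = True
not P or Q = True or False = True
not R and (not P or Q) = True and True = True
(not R and (not P or Q)) iff P = True iff False = False
Thus #1 is false.

#2: Formalization: R nor (P -> (Q iff not P))

not P = not False = True
Q iff not P = False iff True = False
P -> (Q iff not P) = False -> False = True
R nor (P -> (Q iff not P)) = False nor True = False
Thus #2 is false.

#3: This is (((R -> P) nor Q) -> Q) nand P.

R -> P = False -> False = True
(R -> P) nor Q = True nor False = False
((R -> P) nor Q) -> Q = False -> False = True
(((R -> P) nor Q) -> Q) nand P = True nand False = True
So #3 is true.

1 of the 3 statements is true.

1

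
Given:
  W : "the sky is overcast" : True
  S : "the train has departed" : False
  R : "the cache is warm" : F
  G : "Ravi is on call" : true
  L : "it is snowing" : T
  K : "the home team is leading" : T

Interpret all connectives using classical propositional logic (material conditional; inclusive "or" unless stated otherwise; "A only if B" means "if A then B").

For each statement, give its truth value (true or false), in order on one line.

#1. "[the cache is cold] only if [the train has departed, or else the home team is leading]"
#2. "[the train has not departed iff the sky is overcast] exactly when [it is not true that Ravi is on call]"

#1 T / #2 F

#1: Parsed as ~R -> (S | K)

~R = ~F = T
S | K = F | T = T
~R -> (S | K) = T -> T = T
Hence #1 is true.

#2: Formalization: (~S <-> W) <-> ~G

~S = ~F = T
~S <-> W = T <-> T = T
~G = ~T = F
(~S <-> W) <-> ~G = T <-> F = F
Hence #2 is false.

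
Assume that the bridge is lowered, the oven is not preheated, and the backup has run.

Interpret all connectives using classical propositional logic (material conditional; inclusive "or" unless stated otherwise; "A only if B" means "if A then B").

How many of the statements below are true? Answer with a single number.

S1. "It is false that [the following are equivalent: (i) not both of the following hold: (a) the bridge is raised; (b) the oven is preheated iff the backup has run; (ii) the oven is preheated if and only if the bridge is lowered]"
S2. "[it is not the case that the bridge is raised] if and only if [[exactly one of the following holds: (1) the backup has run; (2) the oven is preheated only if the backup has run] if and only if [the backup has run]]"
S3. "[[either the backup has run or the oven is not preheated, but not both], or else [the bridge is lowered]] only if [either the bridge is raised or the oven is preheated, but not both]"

1

Let P = "the bridge is raised" (F), Q = "the oven is preheated" (F), R = "the backup has run" (T).

S1: Formalization: ¬((P ↑ (Q ↔ R)) ↔ (Q ↔ ¬P))

Q ↔ R = F ↔ T = F
P ↑ (Q ↔ R) = F ↑ F = T
¬P = ¬F = T
Q ↔ ¬P = F ↔ T = F
(P ↑ (Q ↔ R)) ↔ (Q ↔ ¬P) = T ↔ F = F
¬((P ↑ (Q ↔ R)) ↔ (Q ↔ ¬P)) = ¬F = T
Hence S1 is true.

S2: This is ¬P ↔ ((R ⊕ (Q → R)) ↔ R).

¬P = ¬F = T
Q → R = F → T = T
R ⊕ (Q → R) = T ⊕ T = F
(R ⊕ (Q → R)) ↔ R = F ↔ T = F
¬P ↔ ((R ⊕ (Q → R)) ↔ R) = T ↔ F = F
Hence S2 is false.

S3: In symbols: ((R ⊕ ¬Q) ∨ ¬P) → (P ⊕ Q)

¬Q = ¬F = T
R ⊕ ¬Q = T ⊕ T = F
¬P = ¬F = T
(R ⊕ ¬Q) ∨ ¬P = F ∨ T = T
P ⊕ Q = F ⊕ F = F
((R ⊕ ¬Q) ∨ ¬P) → (P ⊕ Q) = T → F = F
Thus S3 is false.

1 of the 3 statements is true (S1).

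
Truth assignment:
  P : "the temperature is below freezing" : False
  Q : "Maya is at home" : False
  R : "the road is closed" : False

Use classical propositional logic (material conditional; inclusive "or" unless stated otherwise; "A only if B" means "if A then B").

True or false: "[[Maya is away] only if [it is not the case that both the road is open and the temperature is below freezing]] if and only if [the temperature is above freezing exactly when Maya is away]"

The statement is true.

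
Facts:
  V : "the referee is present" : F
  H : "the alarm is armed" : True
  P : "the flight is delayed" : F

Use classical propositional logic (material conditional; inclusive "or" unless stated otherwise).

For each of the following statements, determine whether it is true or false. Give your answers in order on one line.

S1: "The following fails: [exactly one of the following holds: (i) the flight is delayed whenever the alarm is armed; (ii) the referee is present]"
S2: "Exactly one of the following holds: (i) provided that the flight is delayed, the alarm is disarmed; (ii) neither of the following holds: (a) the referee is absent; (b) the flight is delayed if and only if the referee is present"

S1 true, S2 true

S1: Parsed as ¬((H → P) ⊕ V)

H → P = T → F = F
(H → P) ⊕ V = F ⊕ F = F
¬((H → P) ⊕ V) = ¬F = T
Thus S1 is true.

S2: Parsed as (P → ¬H) ⊕ (¬V ↓ (P ↔ V))

¬H = ¬T = F
P → ¬H = F → F = T
¬V = ¬F = T
P ↔ V = F ↔ F = T
¬V ↓ (P ↔ V) = T ↓ T = F
(P → ¬H) ⊕ (¬V ↓ (P ↔ V)) = T ⊕ F = T
Hence S2 is true.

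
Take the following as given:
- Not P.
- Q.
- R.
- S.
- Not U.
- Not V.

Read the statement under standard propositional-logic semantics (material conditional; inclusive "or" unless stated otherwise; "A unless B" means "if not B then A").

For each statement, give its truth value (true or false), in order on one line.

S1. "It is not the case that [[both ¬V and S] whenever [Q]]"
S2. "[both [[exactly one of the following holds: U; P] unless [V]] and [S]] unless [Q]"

S1: This is not (Q -> (not V and S)).

not V = not False = True
not V and S = True and True = True
Q -> (not V and S) = True -> True = True
not (Q -> (not V and S)) = not True = False
So S1 is false.

S2: This is (((U xor P) or V) and S) or Q.

U xor P = False xor False = False
(U xor P) or V = False or False = False
((U xor P) or V) and S = False and True = False
(((U xor P) or V) and S) or Q = False or True = True
Hence S2 is true.

S1 false; S2 true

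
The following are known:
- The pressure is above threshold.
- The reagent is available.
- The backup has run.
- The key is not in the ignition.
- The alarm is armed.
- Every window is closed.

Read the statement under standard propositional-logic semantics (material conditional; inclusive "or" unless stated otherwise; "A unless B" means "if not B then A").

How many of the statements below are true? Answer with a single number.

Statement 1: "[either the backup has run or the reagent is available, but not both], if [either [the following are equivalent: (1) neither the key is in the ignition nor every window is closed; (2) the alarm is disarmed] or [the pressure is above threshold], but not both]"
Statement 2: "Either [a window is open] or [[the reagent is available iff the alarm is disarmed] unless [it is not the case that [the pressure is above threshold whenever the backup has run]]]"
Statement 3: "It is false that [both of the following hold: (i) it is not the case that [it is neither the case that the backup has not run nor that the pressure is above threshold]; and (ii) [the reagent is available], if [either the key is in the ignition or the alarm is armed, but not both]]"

Let S = "the key is in the ignition" (F), V = "a window is open" (F), U = "the alarm is armed" (T), P = "the pressure is above threshold" (T), R = "the backup has run" (T), Q = "the reagent is available" (T).

Statement 1: This is (((S nor ~V) <-> ~U) xor P) -> (R xor Q).

~V = ~F = T
S nor ~V = F nor T = F
~U = ~T = F
(S nor ~V) <-> ~U = F <-> F = T
((S nor ~V) <-> ~U) xor P = T xor T = F
R xor Q = T xor T = F
(((S nor ~V) <-> ~U) xor P) -> (R xor Q) = F -> F = T
Thus Statement 1 is true.

Statement 2: This is V | ((Q <-> ~U) | ~(R -> P)).

~U = ~T = F
Q <-> ~U = T <-> F = F
R -> P = T -> T = T
~(R -> P) = ~T = F
(Q <-> ~U) | ~(R -> P) = F | F = F
V | ((Q <-> ~U) | ~(R -> P)) = F | F = F
Hence Statement 2 is false.

Statement 3: Formalization: ~(~(~R nor P) & ((S xor U) -> Q))

~R = ~T = F
~R nor P = F nor T = F
~(~R nor P) = ~F = T
S xor U = F xor T = T
(S xor U) -> Q = T -> T = T
~(~R nor P) & ((S xor U) -> Q) = T & T = T
~(~(~R nor P) & ((S xor U) -> Q)) = ~T = F
So Statement 3 is false.

True statements: 1 (Statement 1).

1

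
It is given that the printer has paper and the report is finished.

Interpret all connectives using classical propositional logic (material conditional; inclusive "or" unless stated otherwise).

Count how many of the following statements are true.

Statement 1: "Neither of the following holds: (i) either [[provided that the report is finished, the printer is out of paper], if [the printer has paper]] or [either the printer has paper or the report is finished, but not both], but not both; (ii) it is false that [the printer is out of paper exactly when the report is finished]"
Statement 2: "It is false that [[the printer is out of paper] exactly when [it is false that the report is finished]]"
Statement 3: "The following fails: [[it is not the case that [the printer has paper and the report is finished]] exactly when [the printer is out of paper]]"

0

Let P = "the printer has paper" (True), Q = "the report is finished" (True).

Statement 1: Parsed as ((P -> (Q -> not P)) xor (P xor Q)) nor not (not P iff Q)

not P = not True = False
Q -> not P = True -> False = False
P -> (Q -> not P) = True -> False = False
P xor Q = True xor True = False
(P -> (Q -> not P)) xor (P xor Q) = False xor False = False
not P = not True = False
not P iff Q = False iff True = False
not (not P iff Q) = not False = True
((P -> (Q -> not P)) xor (P xor Q)) nor not (not P iff Q) = False nor True = False
Hence Statement 1 is false.

Statement 2: Formalization: not (not P iff not Q)

not P = not True = False
not Q = not True = False
not P iff not Q = False iff False = True
not (not P iff not Q) = not True = False
Thus Statement 2 is false.

Statement 3: This is not (not (P and Q) iff not P).

P and Q = True and True = True
not (P and Q) = not True = False
not P = not True = False
not (P and Q) iff not P = False iff False = True
not (not (P and Q) iff not P) = not True = False
So Statement 3 is false.

True statements: 0 (none).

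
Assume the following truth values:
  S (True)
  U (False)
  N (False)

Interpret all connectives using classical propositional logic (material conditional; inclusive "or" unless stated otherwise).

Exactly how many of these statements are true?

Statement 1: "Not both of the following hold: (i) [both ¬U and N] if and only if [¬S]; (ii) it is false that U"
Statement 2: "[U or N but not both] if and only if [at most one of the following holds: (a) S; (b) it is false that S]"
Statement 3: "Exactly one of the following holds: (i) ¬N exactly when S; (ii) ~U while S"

0

Statement 1: This is ((¬U ∧ N) ↔ ¬S) ↑ ¬U.

¬U = ¬F = T
¬U ∧ N = T ∧ F = F
¬S = ¬T = F
(¬U ∧ N) ↔ ¬S = F ↔ F = T
¬U = ¬F = T
((¬U ∧ N) ↔ ¬S) ↑ ¬U = T ↑ T = F
Thus Statement 1 is false.

Statement 2: In symbols: (U ⊕ N) ↔ (S ↑ ¬S)

U ⊕ N = F ⊕ F = F
¬S = ¬T = F
S ↑ ¬S = T ↑ F = T
(U ⊕ N) ↔ (S ↑ ¬S) = F ↔ T = F
So Statement 2 is false.

Statement 3: Parsed as (¬N ↔ S) ⊕ (¬U ∧ S)

¬N = ¬F = T
¬N ↔ S = T ↔ T = T
¬U = ¬F = T
¬U ∧ S = T ∧ T = T
(¬N ↔ S) ⊕ (¬U ∧ S) = T ⊕ T = F
So Statement 3 is false.

Count: 0.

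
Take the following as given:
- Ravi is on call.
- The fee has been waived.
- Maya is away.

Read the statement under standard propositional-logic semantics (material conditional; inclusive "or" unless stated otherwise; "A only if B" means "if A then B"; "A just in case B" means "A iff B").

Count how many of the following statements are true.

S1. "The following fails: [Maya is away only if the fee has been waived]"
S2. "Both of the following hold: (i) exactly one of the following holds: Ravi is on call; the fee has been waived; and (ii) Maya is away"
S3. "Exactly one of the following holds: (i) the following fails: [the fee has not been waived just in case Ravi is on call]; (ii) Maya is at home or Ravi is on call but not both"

Let R = "Maya is at home" (F), Q = "the fee has been waived" (T), P = "Ravi is on call" (T).

S1: Formalization: ¬(¬R → Q)

¬R = ¬F = T
¬R → Q = T → T = T
¬(¬R → Q) = ¬T = F
Thus S1 is false.

S2: Formalization: (P ⊕ Q) ∧ ¬R

P ⊕ Q = T ⊕ T = F
¬R = ¬F = T
(P ⊕ Q) ∧ ¬R = F ∧ T = F
So S2 is false.

S3: Parsed as ¬(¬Q ↔ P) ⊕ (R ⊕ P)

¬Q = ¬T = F
¬Q ↔ P = F ↔ T = F
¬(¬Q ↔ P) = ¬F = T
R ⊕ P = F ⊕ T = T
¬(¬Q ↔ P) ⊕ (R ⊕ P) = T ⊕ T = F
So S3 is false.

Count: 0.

0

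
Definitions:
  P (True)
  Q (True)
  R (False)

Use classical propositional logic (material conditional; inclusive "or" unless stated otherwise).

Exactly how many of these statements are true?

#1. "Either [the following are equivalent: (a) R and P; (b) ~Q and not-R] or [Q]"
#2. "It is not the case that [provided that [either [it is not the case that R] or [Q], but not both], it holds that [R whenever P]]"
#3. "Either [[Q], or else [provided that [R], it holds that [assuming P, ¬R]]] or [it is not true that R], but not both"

#1: This is ((R and P) iff (not Q and not R)) or Q.

R and P = False and True = False
not Q = not True = False
not R = not False = True
not Q and not R = False and True = False
(R and P) iff (not Q and not R) = False iff False = True
((R and P) iff (not Q and not R)) or Q = True or True = True
So #1 is true.

#2: Parsed as not ((not R xor Q) -> (P -> R))

not R = not False = True
not R xor Q = True xor True = False
P -> R = True -> False = False
(not R xor Q) -> (P -> R) = False -> False = True
not ((not R xor Q) -> (P -> R)) = not True = False
So #2 is false.

#3: Parsed as (Q or (R -> (P -> not R))) xor not R

not R = not False = True
P -> not R = True -> True = True
R -> (P -> not R) = False -> True = True
Q or (R -> (P -> not R)) = True or True = True
not R = not False = True
(Q or (R -> (P -> not R))) xor not R = True xor True = False
Thus #3 is false.

1 of the 3 statements is true.

1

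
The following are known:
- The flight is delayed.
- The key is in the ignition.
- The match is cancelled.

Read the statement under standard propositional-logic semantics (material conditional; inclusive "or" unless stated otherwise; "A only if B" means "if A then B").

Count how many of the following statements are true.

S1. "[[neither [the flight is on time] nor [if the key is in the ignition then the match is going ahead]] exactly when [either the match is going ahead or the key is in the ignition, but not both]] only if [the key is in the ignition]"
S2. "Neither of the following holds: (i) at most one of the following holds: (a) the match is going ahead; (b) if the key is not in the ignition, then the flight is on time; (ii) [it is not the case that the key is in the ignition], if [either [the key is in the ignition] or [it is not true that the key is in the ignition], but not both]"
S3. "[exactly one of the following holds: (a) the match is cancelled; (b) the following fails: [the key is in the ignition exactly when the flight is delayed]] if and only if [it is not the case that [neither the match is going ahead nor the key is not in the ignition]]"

Let P = "the flight is delayed" (True), Q = "the key is in the ignition" (True), R = "the match is cancelled" (True).

S1: Parsed as ((not P nor (Q -> not R)) iff (not R xor Q)) -> Q

not P = not True = False
not R = not True = False
Q -> not R = True -> False = False
not P nor (Q -> not R) = False nor False = True
not R = not True = False
not R xor Q = False xor True = True
(not P nor (Q -> not R)) iff (not R xor Q) = True iff True = True
((not P nor (Q -> not R)) iff (not R xor Q)) -> Q = True -> True = True
So S1 is true.

S2: Formalization: (not R nand (not Q -> not P)) nor ((Q xor not Q) -> not Q)

not R = not True = False
not Q = not True = False
not P = not True = False
not Q -> not P = False -> False = True
not R nand (not Q -> not P) = False nand True = True
not Q = not True = False
Q xor not Q = True xor False = True
not Q = not True = False
(Q xor not Q) -> not Q = True -> False = False
(not R nand (not Q -> not P)) nor ((Q xor not Q) -> not Q) = True nor False = False
Thus S2 is false.

S3: In symbols: (R xor not (Q iff P)) iff not (not R nor not Q)

Q iff P = True iff True = True
not (Q iff P) = not True = False
R xor not (Q iff P) = True xor False = True
not R = not True = False
not Q = not True = False
not R nor not Q = False nor False = True
not (not R nor not Q) = not True = False
(R xor not (Q iff P)) iff not (not R nor not Q) = True iff False = False
Thus S3 is false.

True statements: 1.

1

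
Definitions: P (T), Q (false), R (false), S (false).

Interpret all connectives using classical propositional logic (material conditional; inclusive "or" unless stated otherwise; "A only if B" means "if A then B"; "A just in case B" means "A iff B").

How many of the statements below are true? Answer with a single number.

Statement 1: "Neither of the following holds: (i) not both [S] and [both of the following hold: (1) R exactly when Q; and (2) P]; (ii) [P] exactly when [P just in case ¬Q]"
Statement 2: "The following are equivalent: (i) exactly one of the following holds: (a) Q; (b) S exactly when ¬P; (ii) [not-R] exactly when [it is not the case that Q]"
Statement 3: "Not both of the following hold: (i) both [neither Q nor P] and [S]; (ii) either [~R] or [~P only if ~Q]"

2

Statement 1: This is (S nand ((R iff Q) and P)) nor (P iff (P iff not Q)).

R iff Q = False iff False = True
(R iff Q) and P = True and True = True
S nand ((R iff Q) and P) = False nand True = True
not Q = not False = True
P iff not Q = True iff True = True
P iff (P iff not Q) = True iff True = True
(S nand ((R iff Q) and P)) nor (P iff (P iff not Q)) = True nor True = False
Thus Statement 1 is false.

Statement 2: Parsed as (Q xor (S iff not P)) iff (not R iff not Q)

not P = not True = False
S iff not P = False iff False = True
Q xor (S iff not P) = False xor True = True
not R = not False = True
not Q = not False = True
not R iff not Q = True iff True = True
(Q xor (S iff not P)) iff (not R iff not Q) = True iff True = True
So Statement 2 is true.

Statement 3: In symbols: ((Q nor P) and S) nand (not R or (not P -> not Q))

Q nor P = False nor True = False
(Q nor P) and S = False and False = False
not R = not False = True
not P = not True = False
not Q = not False = True
not P -> not Q = False -> True = True
not R or (not P -> not Q) = True or True = True
((Q nor P) and S) nand (not R or (not P -> not Q)) = False nand True = True
So Statement 3 is true.

2 of the 3 statements are true (Statement 2, Statement 3).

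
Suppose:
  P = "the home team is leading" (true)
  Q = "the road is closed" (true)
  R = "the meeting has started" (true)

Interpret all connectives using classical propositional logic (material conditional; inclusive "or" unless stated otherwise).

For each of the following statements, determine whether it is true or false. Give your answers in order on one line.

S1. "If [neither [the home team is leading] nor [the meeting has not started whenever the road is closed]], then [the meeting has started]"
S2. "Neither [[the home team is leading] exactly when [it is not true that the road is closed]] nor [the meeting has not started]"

S1 True; S2 True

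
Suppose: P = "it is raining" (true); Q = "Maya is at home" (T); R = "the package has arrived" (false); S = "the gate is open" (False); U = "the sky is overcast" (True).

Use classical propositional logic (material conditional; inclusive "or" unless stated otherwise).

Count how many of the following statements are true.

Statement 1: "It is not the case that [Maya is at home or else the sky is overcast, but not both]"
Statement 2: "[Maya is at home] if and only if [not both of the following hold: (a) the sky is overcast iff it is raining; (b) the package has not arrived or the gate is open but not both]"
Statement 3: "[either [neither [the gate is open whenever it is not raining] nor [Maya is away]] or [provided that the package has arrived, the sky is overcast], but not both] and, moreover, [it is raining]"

Statement 1: This is not (Q xor U).

Q xor U = True xor True = False
not (Q xor U) = not False = True
Hence Statement 1 is true.

Statement 2: This is Q iff ((U iff P) nand (not R xor S)).

U iff P = True iff True = True
not R = not False = True
not R xor S = True xor False = True
(U iff P) nand (not R xor S) = True nand True = False
Q iff ((U iff P) nand (not R xor S)) = True iff False = False
Hence Statement 2 is false.

Statement 3: Formalization: (((not P -> S) nor not Q) xor (R -> U)) and P

not P = not True = False
not P -> S = False -> False = True
not Q = not True = False
(not P -> S) nor not Q = True nor False = False
R -> U = False -> True = True
((not P -> S) nor not Q) xor (R -> U) = False xor True = True
(((not P -> S) nor not Q) xor (R -> U)) and P = True and True = True
So Statement 3 is true.

True statements: 2.

2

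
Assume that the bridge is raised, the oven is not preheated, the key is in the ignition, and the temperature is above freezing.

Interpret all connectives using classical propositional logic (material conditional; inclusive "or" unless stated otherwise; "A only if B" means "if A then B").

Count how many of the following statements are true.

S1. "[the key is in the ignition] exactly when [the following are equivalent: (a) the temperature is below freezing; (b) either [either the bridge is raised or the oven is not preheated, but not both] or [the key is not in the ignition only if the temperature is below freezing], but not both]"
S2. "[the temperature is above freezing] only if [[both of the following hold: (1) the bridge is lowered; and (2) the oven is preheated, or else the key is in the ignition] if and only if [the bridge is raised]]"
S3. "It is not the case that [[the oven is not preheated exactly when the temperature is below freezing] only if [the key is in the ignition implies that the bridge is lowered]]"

Let R = "the key is in the ignition" (T), S = "the temperature is below freezing" (F), P = "the bridge is raised" (T), Q = "the oven is preheated" (F).

S1: Parsed as R <-> (S <-> ((P xor ~Q) xor (~R -> S)))

~Q = ~F = T
P xor ~Q = T xor T = F
~R = ~T = F
~R -> S = F -> F = T
(P xor ~Q) xor (~R -> S) = F xor T = T
S <-> ((P xor ~Q) xor (~R -> S)) = F <-> T = F
R <-> (S <-> ((P xor ~Q) xor (~R -> S))) = T <-> F = F
Hence S1 is false.

S2: This is ~S -> ((~P & (Q | R)) <-> P).

~S = ~F = T
~P = ~T = F
Q | R = F | T = T
~P & (Q | R) = F & T = F
(~P & (Q | R)) <-> P = F <-> T = F
~S -> ((~P & (Q | R)) <-> P) = T -> F = F
Thus S2 is false.

S3: Parsed as ~((~Q <-> S) -> (R -> ~P))

~Q = ~F = T
~Q <-> S = T <-> F = F
~P = ~T = F
R -> ~P = T -> F = F
(~Q <-> S) -> (R -> ~P) = F -> F = T
~((~Q <-> S) -> (R -> ~P)) = ~T = F
Hence S3 is false.

True statements: 0 (none).

0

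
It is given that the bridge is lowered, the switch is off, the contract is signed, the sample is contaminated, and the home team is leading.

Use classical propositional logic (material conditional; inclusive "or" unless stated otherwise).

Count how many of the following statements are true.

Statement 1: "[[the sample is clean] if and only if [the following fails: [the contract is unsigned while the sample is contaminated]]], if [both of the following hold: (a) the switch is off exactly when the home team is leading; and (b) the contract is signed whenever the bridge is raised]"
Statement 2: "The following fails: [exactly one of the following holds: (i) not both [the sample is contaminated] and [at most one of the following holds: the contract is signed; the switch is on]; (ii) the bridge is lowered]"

Let Q = "the switch is on" (False), M = "the home team is leading" (True), V = "the bridge is raised" (False), L = "the contract is signed" (True), H = "the sample is contaminated" (True).

Statement 1: Formalization: ((not Q iff M) and (V -> L)) -> (not H iff not (not L and H))

not Q = not False = True
not Q iff M = True iff True = True
V -> L = False -> True = True
(not Q iff M) and (V -> L) = True and True = True
not H = not True = False
not L = not True = False
not L and H = False and True = False
not (not L and H) = not False = True
not H iff not (not L and H) = False iff True = False
((not Q iff M) and (V -> L)) -> (not H iff not (not L and H)) = True -> False = False
So Statement 1 is false.

Statement 2: Formalization: not ((H nand (L nand Q)) xor not V)

L nand Q = True nand False = True
H nand (L nand Q) = True nand True = False
not V = not False = True
(H nand (L nand Q)) xor not V = False xor True = True
not ((H nand (L nand Q)) xor not V) = not True = False
Thus Statement 2 is false.

0 of the 2 statements are true (none).

0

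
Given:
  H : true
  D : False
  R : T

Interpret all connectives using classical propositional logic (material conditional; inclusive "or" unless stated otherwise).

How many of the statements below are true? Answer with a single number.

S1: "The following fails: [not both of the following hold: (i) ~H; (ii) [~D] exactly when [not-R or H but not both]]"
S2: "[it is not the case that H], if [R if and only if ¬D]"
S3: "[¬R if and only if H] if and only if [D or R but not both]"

0

S1: Parsed as ~(~H nand (~D <-> (~R xor H)))

~H = ~T = F
~D = ~F = T
~R = ~T = F
~R xor H = F xor T = T
~D <-> (~R xor H) = T <-> T = T
~H nand (~D <-> (~R xor H)) = F nand T = T
~(~H nand (~D <-> (~R xor H))) = ~T = F
Thus S1 is false.

S2: Parsed as (R <-> ~D) -> ~H

~D = ~F = T
R <-> ~D = T <-> T = T
~H = ~T = F
(R <-> ~D) -> ~H = T -> F = F
Hence S2 is false.

S3: This is (~R <-> H) <-> (D xor R).

~R = ~T = F
~R <-> H = F <-> T = F
D xor R = F xor T = T
(~R <-> H) <-> (D xor R) = F <-> T = F
So S3 is false.

True statements: 0 (none).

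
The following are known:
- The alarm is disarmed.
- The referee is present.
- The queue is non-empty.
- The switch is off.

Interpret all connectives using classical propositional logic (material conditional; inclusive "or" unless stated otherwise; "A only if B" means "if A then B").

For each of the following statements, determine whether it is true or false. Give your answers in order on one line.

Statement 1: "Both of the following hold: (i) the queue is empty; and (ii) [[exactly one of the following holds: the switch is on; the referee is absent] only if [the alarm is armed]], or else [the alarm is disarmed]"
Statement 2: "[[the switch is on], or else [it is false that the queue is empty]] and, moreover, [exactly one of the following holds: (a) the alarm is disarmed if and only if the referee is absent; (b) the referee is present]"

Let R = "the queue is empty" (F), S = "the switch is on" (F), Q = "the referee is present" (T), P = "the alarm is armed" (F).

Statement 1: In symbols: R ∧ (((S ⊕ ¬Q) → P) ∨ ¬P)

¬Q = ¬T = F
S ⊕ ¬Q = F ⊕ F = F
(S ⊕ ¬Q) → P = F → F = T
¬P = ¬F = T
((S ⊕ ¬Q) → P) ∨ ¬P = T ∨ T = T
R ∧ (((S ⊕ ¬Q) → P) ∨ ¬P) = F ∧ T = F
Hence Statement 1 is false.

Statement 2: Formalization: (S ∨ ¬R) ∧ ((¬P ↔ ¬Q) ⊕ Q)

¬R = ¬F = T
S ∨ ¬R = F ∨ T = T
¬P = ¬F = T
¬Q = ¬T = F
¬P ↔ ¬Q = T ↔ F = F
(¬P ↔ ¬Q) ⊕ Q = F ⊕ T = T
(S ∨ ¬R) ∧ ((¬P ↔ ¬Q) ⊕ Q) = T ∧ T = T
Hence Statement 2 is true.

Statement 1 False / Statement 2 True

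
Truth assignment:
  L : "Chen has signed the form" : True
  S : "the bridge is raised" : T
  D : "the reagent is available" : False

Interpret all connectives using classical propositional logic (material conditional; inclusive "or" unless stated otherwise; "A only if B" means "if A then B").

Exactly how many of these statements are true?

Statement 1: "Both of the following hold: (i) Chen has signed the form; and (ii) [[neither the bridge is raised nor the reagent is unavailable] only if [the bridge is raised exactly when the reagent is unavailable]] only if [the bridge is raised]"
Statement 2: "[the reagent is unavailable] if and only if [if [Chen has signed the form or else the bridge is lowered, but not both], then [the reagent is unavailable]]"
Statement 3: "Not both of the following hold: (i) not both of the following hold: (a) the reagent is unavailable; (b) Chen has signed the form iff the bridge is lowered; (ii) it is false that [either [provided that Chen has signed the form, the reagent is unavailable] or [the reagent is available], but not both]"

3

Statement 1: Parsed as L ∧ (((S ↓ ¬D) → (S ↔ ¬D)) → S)

¬D = ¬F = T
S ↓ ¬D = T ↓ T = F
¬D = ¬F = T
S ↔ ¬D = T ↔ T = T
(S ↓ ¬D) → (S ↔ ¬D) = F → T = T
((S ↓ ¬D) → (S ↔ ¬D)) → S = T → T = T
L ∧ (((S ↓ ¬D) → (S ↔ ¬D)) → S) = T ∧ T = T
Thus Statement 1 is true.

Statement 2: In symbols: ¬D ↔ ((L ⊕ ¬S) → ¬D)

¬D = ¬F = T
¬S = ¬T = F
L ⊕ ¬S = T ⊕ F = T
¬D = ¬F = T
(L ⊕ ¬S) → ¬D = T → T = T
¬D ↔ ((L ⊕ ¬S) → ¬D) = T ↔ T = T
Thus Statement 2 is true.

Statement 3: Formalization: (¬D ↑ (L ↔ ¬S)) ↑ ¬((L → ¬D) ⊕ D)

¬D = ¬F = T
¬S = ¬T = F
L ↔ ¬S = T ↔ F = F
¬D ↑ (L ↔ ¬S) = T ↑ F = T
¬D = ¬F = T
L → ¬D = T → T = T
(L → ¬D) ⊕ D = T ⊕ F = T
¬((L → ¬D) ⊕ D) = ¬T = F
(¬D ↑ (L ↔ ¬S)) ↑ ¬((L → ¬D) ⊕ D) = T ↑ F = T
Hence Statement 3 is true.

3 of the 3 statements are true (Statement 1, Statement 2, Statement 3).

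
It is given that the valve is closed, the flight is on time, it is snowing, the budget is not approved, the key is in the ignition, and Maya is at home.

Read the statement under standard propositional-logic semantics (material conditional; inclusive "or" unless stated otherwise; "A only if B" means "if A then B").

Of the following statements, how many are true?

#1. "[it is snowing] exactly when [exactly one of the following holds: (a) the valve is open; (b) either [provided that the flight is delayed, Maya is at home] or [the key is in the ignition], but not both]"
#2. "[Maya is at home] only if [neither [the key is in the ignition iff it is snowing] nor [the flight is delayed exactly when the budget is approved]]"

Let R = "it is snowing" (T), P = "the valve is open" (F), Q = "the flight is delayed" (F), V = "Maya is at home" (T), U = "the key is in the ignition" (T), S = "the budget is approved" (F).

#1: In symbols: R ↔ (P ⊕ ((Q → V) ⊕ U))

Q → V = F → T = T
(Q → V) ⊕ U = T ⊕ T = F
P ⊕ ((Q → V) ⊕ U) = F ⊕ F = F
R ↔ (P ⊕ ((Q → V) ⊕ U)) = T ↔ F = F
Thus #1 is false.

#2: In symbols: V → ((U ↔ R) ↓ (Q ↔ S))

U ↔ R = T ↔ T = T
Q ↔ S = F ↔ F = T
(U ↔ R) ↓ (Q ↔ S) = T ↓ T = F
V → ((U ↔ R) ↓ (Q ↔ S)) = T → F = F
Hence #2 is false.

Count: 0.

0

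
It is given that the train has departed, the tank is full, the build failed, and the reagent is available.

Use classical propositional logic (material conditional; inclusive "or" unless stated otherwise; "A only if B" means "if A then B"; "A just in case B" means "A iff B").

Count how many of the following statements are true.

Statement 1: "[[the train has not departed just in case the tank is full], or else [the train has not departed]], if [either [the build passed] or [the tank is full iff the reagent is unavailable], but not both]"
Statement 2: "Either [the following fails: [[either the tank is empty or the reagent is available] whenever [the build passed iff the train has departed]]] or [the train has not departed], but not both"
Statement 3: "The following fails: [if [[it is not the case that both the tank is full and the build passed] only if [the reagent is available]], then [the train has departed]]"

1

Let R = "the build passed" (False), Q = "the tank is full" (True), S = "the reagent is available" (True), P = "the train has departed" (True).

Statement 1: This is (R xor (Q iff not S)) -> ((not P iff Q) or not P).

not S = not True = False
Q iff not S = True iff False = False
R xor (Q iff not S) = False xor False = False
not P = not True = False
not P iff Q = False iff True = False
not P = not True = False
(not P iff Q) or not P = False or False = False
(R xor (Q iff not S)) -> ((not P iff Q) or not P) = False -> False = True
Thus Statement 1 is true.

Statement 2: Parsed as not ((R iff P) -> (not Q or S)) xor not P

R iff P = False iff True = False
not Q = not True = False
not Q or S = False or True = True
(R iff P) -> (not Q or S) = False -> True = True
not ((R iff P) -> (not Q or S)) = not True = False
not P = not True = False
not ((R iff P) -> (not Q or S)) xor not P = False xor False = False
So Statement 2 is false.

Statement 3: Formalization: not (((Q nand R) -> S) -> P)

Q nand R = True nand False = True
(Q nand R) -> S = True -> True = True
((Q nand R) -> S) -> P = True -> True = True
not (((Q nand R) -> S) -> P) = not True = False
Hence Statement 3 is false.

True statements: 1 (Statement 1).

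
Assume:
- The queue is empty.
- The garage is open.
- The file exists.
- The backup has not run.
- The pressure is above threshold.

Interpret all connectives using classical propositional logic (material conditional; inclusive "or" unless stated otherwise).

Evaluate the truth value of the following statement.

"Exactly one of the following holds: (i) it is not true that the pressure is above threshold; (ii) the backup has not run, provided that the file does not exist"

True

Let D = "the pressure is above threshold" (True), S = "the file exists" (True), U = "the backup has run" (False).
In symbols: not D xor (not S -> not U)

not D = not True = False
not S = not True = False
not U = not False = True
not S -> not U = False -> True = True
not D xor (not S -> not U) = False xor True = True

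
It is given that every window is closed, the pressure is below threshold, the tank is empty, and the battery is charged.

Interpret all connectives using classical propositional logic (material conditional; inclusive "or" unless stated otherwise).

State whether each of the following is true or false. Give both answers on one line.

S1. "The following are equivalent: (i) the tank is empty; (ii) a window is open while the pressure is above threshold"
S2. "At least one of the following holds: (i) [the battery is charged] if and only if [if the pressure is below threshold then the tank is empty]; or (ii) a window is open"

S1 F / S2 T

Let K = "the tank is full" (F), U = "a window is open" (F), R = "the pressure is above threshold" (F), M = "the battery is charged" (T).

S1: Parsed as ¬K ↔ (U ∧ R)

¬K = ¬F = T
U ∧ R = F ∧ F = F
¬K ↔ (U ∧ R) = T ↔ F = F
Thus S1 is false.

S2: This is (M ↔ (¬R → ¬K)) ∨ U.

¬R = ¬F = T
¬K = ¬F = T
¬R → ¬K = T → T = T
M ↔ (¬R → ¬K) = T ↔ T = T
(M ↔ (¬R → ¬K)) ∨ U = T ∨ F = T
So S2 is true.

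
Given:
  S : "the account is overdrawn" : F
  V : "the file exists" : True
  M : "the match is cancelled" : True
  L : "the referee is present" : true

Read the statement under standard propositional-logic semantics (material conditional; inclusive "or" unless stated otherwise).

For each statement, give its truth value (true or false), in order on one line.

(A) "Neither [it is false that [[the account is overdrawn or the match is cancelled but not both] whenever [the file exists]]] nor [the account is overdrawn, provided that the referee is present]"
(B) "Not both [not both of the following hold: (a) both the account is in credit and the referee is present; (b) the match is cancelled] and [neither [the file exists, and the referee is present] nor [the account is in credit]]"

(A): This is ~(V -> (S xor M)) nor (L -> S).

S xor M = F xor T = T
V -> (S xor M) = T -> T = T
~(V -> (S xor M)) = ~T = F
L -> S = T -> F = F
~(V -> (S xor M)) nor (L -> S) = F nor F = T
Thus (A) is true.

(B): Formalization: ((~S & L) nand M) nand ((V & L) nor ~S)

~S = ~F = T
~S & L = T & T = T
(~S & L) nand M = T nand T = F
V & L = T & T = T
~S = ~F = T
(V & L) nor ~S = T nor T = F
((~S & L) nand M) nand ((V & L) nor ~S) = F nand F = T
So (B) is true.

(A) true; (B) true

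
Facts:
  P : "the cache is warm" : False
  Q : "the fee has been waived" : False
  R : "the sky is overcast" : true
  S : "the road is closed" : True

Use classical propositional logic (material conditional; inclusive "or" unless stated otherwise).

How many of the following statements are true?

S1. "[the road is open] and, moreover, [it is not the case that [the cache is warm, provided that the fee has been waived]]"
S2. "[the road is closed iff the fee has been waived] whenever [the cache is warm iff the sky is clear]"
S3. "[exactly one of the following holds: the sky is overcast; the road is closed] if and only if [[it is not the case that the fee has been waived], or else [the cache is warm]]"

S1: In symbols: ~S & ~(Q -> P)

~S = ~T = F
Q -> P = F -> F = T
~(Q -> P) = ~T = F
~S & ~(Q -> P) = F & F = F
Thus S1 is false.

S2: In symbols: (P <-> ~R) -> (S <-> Q)

~R = ~T = F
P <-> ~R = F <-> F = T
S <-> Q = T <-> F = F
(P <-> ~R) -> (S <-> Q) = T -> F = F
Thus S2 is false.

S3: Formalization: (R xor S) <-> (~Q | P)

R xor S = T xor T = F
~Q = ~F = T
~Q | P = T | F = T
(R xor S) <-> (~Q | P) = F <-> T = F
Thus S3 is false.

Count: 0.

0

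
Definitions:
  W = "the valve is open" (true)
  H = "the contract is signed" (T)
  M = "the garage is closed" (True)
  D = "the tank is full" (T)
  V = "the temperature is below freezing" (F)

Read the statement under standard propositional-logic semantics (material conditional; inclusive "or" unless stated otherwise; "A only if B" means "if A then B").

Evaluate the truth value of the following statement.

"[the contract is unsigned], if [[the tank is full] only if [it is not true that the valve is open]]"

The statement is true.

This is (D → ¬W) → ¬H.

¬W = ¬T = F
D → ¬W = T → F = F
¬H = ¬T = F
(D → ¬W) → ¬H = F → F = T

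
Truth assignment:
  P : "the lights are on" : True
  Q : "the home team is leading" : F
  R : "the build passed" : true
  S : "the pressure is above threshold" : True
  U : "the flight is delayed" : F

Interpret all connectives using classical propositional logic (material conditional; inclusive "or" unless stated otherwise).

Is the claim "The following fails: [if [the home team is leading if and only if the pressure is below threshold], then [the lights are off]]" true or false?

This is ~((Q <-> ~S) -> ~P).

~S = ~T = F
Q <-> ~S = F <-> F = T
~P = ~T = F
(Q <-> ~S) -> ~P = T -> F = F
~((Q <-> ~S) -> ~P) = ~F = T

true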